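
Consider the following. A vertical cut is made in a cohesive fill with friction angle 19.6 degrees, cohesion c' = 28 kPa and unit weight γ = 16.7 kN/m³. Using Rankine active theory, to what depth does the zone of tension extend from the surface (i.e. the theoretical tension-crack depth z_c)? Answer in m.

K_a = tan²(45° − 19.6°/2) = 0.4976; √K_a = 0.7054.
The active pressure is zero where K_a γ z = 2c√K_a, so z_c = 2c/(γ√K_a) = 2×28/(16.7×0.7054) = 4.754 m.

4.75 m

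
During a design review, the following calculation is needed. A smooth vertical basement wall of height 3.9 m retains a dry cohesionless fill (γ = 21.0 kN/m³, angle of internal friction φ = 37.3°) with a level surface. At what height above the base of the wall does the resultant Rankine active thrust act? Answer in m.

1.30 m

K_a = 0.2453.
The pressure distribution is triangular, so the resultant acts at H/3 above the base = 3.9/3 = 1.300 m.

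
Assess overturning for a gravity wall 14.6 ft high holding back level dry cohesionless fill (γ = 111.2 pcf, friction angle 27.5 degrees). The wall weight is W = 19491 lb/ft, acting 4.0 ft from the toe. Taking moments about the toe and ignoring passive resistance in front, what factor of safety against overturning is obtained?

K_a = tan²(45° − 27.5°/2) = 0.3682.
P_a = ½K_aγH² = 0.5×0.3682×111.2×14.6² = 4364 lb/ft, acting at H/3 = 4.867 ft above the base.
Overturning moment M_o = P_a × H/3 = 4364 × 4.867 = 21240.
Resisting moment M_r = W × 4.0 = 19491 × 4.0 = 77960.
FS_overturning = M_r/M_o = 77960/21240 = 3.671.

3.67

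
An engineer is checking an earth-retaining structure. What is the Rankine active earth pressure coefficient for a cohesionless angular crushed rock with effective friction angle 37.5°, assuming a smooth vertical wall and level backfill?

0.243

K_a = tan²(45° − φ/2) = tan²(26.25°) = 0.2432.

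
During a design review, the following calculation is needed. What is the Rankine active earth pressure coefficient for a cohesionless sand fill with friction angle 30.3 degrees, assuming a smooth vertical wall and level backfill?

K_a = tan²(45° − φ/2) = tan²(29.85°) = 0.3293.

0.329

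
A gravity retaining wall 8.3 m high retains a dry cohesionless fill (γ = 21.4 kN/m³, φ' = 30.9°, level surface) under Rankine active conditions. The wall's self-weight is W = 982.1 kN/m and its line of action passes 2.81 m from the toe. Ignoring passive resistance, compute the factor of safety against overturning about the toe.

4.21

K_a = tan²(45° − 30.9°/2) = 0.3214.
P_a = ½K_aγH² = 0.5×0.3214×21.4×8.3² = 236.9 kN/m, acting at H/3 = 2.767 m above the base.
Overturning moment M_o = P_a × H/3 = 236.9 × 2.767 = 655.5.
Resisting moment M_r = W × 2.81 = 982.1 × 2.81 = 2760.
FS_overturning = M_r/M_o = 2760/655.5 = 4.210.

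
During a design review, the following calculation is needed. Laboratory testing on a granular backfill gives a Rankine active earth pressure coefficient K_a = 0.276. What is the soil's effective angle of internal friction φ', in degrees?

K_a = tan²(45° − φ/2) ⇒ 45° − φ/2 = arctan(√0.276) = 27.72°.
φ = 2(45° − 27.72°) = 34.57°.

34.6°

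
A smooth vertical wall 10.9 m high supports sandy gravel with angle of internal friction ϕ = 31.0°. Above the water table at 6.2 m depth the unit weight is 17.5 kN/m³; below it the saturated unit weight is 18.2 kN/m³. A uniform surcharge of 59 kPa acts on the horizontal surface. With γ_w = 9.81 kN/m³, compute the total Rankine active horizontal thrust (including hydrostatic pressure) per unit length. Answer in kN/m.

K_a = tan²(45° − φ/2) = 0.3201.
γ' = 18.2 − 9.81 = 8.390 kN/m³. h₂ = H − d_w = 4.7 m.
σ'_h: at surface K_a·q = 18.89; at WT K_a(q+γd_w) = 53.62; at base K_a(q+γd_w+γ'h₂) = 66.24 kPa.
P₁ = ½(18.89+53.62)×6.2 = 224.8; P₂ = ½(53.62+66.24)×4.7 = 281.7; P_w = ½γ_w h₂² = 108.4.
Total = 224.8+281.7+108.4 = 614.8 kN/m.

615 kN/m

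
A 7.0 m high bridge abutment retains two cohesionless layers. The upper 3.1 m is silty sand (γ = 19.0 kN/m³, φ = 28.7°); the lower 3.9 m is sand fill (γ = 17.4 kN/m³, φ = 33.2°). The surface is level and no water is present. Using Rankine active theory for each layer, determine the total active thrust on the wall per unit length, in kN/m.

138 kN/m

K_a1 = tan²(45°−28.7°/2) = 0.3511; K_a2 = tan²(45°−33.2°/2) = 0.2924.
Layer 1: σ at base = K_a1 γ₁ h₁ = 20.68 kPa; P₁ = ½×20.68×3.1 = 32.06.
Layer 2: σ_v at top = γ₁h₁ = 58.90; σ_h top = K_a2×58.90 = 17.22; σ_h base = K_a2×(58.90+17.4×3.9) = 37.06.
P₂ = ½(17.22+37.06)×3.9 = 105.8. Total P_a = 32.06+105.8 = 137.9 kN/m.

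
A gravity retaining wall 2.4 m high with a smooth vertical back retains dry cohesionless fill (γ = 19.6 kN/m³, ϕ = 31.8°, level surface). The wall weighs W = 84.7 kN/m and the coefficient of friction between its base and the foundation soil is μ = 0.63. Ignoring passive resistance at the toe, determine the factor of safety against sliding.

3.05

K_a = tan²(45° − 31.8°/2) = 0.3098.
P_a = ½K_aγH² = 0.5×0.3098×19.6×2.4² = 17.49 kN/m, acting at H/3 = 0.8000 m above the base.
FS_sliding = μW / P_a = 0.63×84.7 / 17.49 = 3.051.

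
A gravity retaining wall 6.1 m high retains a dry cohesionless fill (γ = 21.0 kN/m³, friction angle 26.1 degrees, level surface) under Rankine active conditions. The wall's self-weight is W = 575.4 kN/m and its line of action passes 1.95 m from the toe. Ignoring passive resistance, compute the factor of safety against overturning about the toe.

3.63

K_a = tan²(45° − 26.1°/2) = 0.3889.
P_a = ½K_aγH² = 0.5×0.3889×21.0×6.1² = 152.0 kN/m, acting at H/3 = 2.033 m above the base.
Overturning moment M_o = P_a × H/3 = 152.0 × 2.033 = 309.0.
Resisting moment M_r = W × 1.95 = 575.4 × 1.95 = 1122.
FS_overturning = M_r/M_o = 1122/309.0 = 3.631.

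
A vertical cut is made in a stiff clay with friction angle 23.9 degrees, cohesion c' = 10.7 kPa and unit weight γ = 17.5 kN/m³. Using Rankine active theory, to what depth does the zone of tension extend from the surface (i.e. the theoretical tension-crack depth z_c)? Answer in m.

K_a = tan²(45° − 23.9°/2) = 0.4233; √K_a = 0.6506.
The active pressure is zero where K_a γ z = 2c√K_a, so z_c = 2c/(γ√K_a) = 2×10.7/(17.5×0.6506) = 1.879 m.

1.88 m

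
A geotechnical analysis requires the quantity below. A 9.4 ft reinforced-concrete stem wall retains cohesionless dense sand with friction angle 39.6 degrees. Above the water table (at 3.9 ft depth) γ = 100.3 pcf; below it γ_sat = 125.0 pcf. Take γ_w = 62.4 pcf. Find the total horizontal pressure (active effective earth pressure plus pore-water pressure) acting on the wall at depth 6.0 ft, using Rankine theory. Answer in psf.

K_a = (1 − sin φ)/(1 + sin φ) = 0.2214.
γ' = 125.0 − 62.4 = 62.60 pcf.
Effective vertical stress at 6.0 ft: σ'_v = 100.3×3.9 + 62.60×2.10 = 522.6 psf.
σ'_h = K_a σ'_v = 0.2214 × 522.6 = 115.7 psf; u = γ_w × 2.10 = 131.0 psf.
Total σ_h = 115.7 + 131.0 = 246.8 psf.

247 psf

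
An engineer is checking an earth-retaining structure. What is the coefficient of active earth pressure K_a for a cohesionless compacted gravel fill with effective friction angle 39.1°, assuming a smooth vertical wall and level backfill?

K_a = tan²(45° − φ/2) = tan²(25.45°) = 0.2265.

0.226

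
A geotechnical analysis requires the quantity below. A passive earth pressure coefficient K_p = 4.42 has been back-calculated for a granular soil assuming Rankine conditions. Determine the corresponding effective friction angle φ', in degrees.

39.1°

K_p = (1+sin φ)/(1−sin φ) ⇒ sin φ = (K_p − 1)/(K_p + 1) = 0.6310.
φ = arcsin(0.6310) = 39.12°.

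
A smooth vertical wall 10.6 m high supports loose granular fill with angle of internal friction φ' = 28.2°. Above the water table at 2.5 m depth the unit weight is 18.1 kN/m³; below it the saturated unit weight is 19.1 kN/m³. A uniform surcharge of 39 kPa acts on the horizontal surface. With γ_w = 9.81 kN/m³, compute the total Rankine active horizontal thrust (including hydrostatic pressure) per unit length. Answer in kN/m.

K_a = tan²(45° − φ/2) = 0.3582.
γ' = 19.1 − 9.81 = 9.290 kN/m³. h₂ = H − d_w = 8.1 m.
σ'_h: at surface K_a·q = 13.97; at WT K_a(q+γd_w) = 30.18; at base K_a(q+γd_w+γ'h₂) = 57.13 kPa.
P₁ = ½(13.97+30.18)×2.5 = 55.18; P₂ = ½(30.18+57.13)×8.1 = 353.6; P_w = ½γ_w h₂² = 321.8.
Total = 55.18+353.6+321.8 = 730.6 kN/m.

731 kN/m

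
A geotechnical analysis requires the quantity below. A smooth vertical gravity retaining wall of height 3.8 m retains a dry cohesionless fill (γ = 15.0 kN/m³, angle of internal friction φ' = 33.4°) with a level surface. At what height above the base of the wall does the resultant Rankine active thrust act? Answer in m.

K_a = 0.2899.
The pressure distribution is triangular, so the resultant acts at H/3 above the base = 3.8/3 = 1.267 m.

1.27 m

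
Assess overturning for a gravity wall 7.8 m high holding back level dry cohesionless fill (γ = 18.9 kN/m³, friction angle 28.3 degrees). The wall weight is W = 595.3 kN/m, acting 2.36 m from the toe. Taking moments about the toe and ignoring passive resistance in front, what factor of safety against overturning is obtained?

2.63

K_a = tan²(45° − 28.3°/2) = 0.3568.
P_a = ½K_aγH² = 0.5×0.3568×18.9×7.8² = 205.1 kN/m, acting at H/3 = 2.600 m above the base.
Overturning moment M_o = P_a × H/3 = 205.1 × 2.600 = 533.3.
Resisting moment M_r = W × 2.36 = 595.3 × 2.36 = 1405.
FS_overturning = M_r/M_o = 1405/533.3 = 2.634.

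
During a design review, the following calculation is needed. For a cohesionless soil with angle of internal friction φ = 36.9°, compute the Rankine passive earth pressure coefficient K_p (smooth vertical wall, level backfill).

K_p = (1 + sin φ)/(1 − sin φ) = tan²(45° + 36.9°/2) = 4.005.

4.01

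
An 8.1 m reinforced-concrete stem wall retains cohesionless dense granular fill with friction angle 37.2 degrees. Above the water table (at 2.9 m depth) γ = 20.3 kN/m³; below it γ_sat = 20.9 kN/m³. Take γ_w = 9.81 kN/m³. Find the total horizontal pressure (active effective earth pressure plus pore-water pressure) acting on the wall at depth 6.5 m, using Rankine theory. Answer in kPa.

K_a = (1 − sin φ)/(1 + sin φ) = 0.2464.
γ' = 20.9 − 9.81 = 11.09 kN/m³.
Effective vertical stress at 6.5 m: σ'_v = 20.3×2.9 + 11.09×3.60 = 98.79 kPa.
σ'_h = K_a σ'_v = 0.2464 × 98.79 = 24.34 kPa; u = γ_w × 3.60 = 35.32 kPa.
Total σ_h = 24.34 + 35.32 = 59.66 kPa.

59.7 kPa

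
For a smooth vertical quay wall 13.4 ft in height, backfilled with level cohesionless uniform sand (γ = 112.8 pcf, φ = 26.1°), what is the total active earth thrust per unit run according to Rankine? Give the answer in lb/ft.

K_a = tan²(45° − φ/2) = 0.3889.
P_a = ½ K_a γ H² = 0.5 × 0.3889 × 112.8 × 13.4² = 3939 lb/ft.

3940 lb/ft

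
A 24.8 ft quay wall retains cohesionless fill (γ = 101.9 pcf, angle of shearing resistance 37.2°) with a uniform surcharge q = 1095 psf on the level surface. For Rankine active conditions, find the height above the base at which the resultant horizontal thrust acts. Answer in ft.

10.2 ft

K_a = 0.2464.
Triangular part P₁ = ½K_aγH² = 7722 at H/3 = 8.267 ft; rectangular part P₂ = K_a q H = 6692 at H/2 = 12.40 ft.
ȳ = (P₁·8.267 + P₂·12.40)/(P₁+P₂) = 10.19 ft.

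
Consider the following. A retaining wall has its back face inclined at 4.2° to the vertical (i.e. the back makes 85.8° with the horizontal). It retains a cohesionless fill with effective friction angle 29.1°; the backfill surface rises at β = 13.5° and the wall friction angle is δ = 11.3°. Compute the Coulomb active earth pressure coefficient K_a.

0.421

K_a = sin²(α+φ) / [sin²α · sin(α−δ) · (1 + √{sin(φ+δ)sin(φ−β) / (sin(α−δ)sin(α+β))})²].
With α = 85.8°, φ = 29.1°, δ = 11.3°, β = 13.5°: K_a = 0.4209.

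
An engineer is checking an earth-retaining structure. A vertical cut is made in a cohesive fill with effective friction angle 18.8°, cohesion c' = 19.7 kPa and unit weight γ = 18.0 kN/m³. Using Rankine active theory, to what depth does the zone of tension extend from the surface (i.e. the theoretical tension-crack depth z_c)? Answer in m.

K_a = tan²(45° − 18.8°/2) = 0.5126; √K_a = 0.7159.
The active pressure is zero where K_a γ z = 2c√K_a, so z_c = 2c/(γ√K_a) = 2×19.7/(18.0×0.7159) = 3.057 m.

3.06 m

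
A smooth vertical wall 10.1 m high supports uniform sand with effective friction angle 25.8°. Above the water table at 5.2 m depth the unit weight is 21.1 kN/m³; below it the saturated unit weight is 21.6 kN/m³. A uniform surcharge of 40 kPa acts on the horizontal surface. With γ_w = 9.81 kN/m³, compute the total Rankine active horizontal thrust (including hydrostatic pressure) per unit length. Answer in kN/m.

K_a = tan²(45° − φ/2) = 0.3935.
γ' = 21.6 − 9.81 = 11.79 kN/m³. h₂ = H − d_w = 4.9 m.
σ'_h: at surface K_a·q = 15.74; at WT K_a(q+γd_w) = 58.92; at base K_a(q+γd_w+γ'h₂) = 81.65 kPa.
P₁ = ½(15.74+58.92)×5.2 = 194.1; P₂ = ½(58.92+81.65)×4.9 = 344.4; P_w = ½γ_w h₂² = 117.8.
Total = 194.1+344.4+117.8 = 656.3 kN/m.

656 kN/m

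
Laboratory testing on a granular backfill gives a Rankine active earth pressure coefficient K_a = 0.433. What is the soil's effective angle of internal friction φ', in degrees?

K_a = tan²(45° − φ/2) ⇒ 45° − φ/2 = arctan(√0.433) = 33.35°.
φ = 2(45° − 33.35°) = 23.31°.

23.3°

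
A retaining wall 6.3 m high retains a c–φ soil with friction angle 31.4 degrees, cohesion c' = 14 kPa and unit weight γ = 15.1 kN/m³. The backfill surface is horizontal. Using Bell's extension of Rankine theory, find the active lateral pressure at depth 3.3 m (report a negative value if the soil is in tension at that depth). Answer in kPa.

K_a = (1 − sin φ)/(1 + sin φ) = 0.3149.
σ_a = K_a γ z − 2c√K_a = 0.3149×15.1×3.3 − 2×14×0.5612 = -0.02060 kPa.

-0.0206 kPa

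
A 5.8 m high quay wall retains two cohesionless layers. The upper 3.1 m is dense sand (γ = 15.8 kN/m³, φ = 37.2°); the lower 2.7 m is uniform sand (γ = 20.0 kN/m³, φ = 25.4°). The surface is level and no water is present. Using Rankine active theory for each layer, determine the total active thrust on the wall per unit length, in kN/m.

101 kN/m

K_a1 = tan²(45°−37.2°/2) = 0.2464; K_a2 = tan²(45°−25.4°/2) = 0.3996.
Layer 1: σ at base = K_a1 γ₁ h₁ = 12.07 kPa; P₁ = ½×12.07×3.1 = 18.71.
Layer 2: σ_v at top = γ₁h₁ = 48.98; σ_h top = K_a2×48.98 = 19.57; σ_h base = K_a2×(48.98+20.0×2.7) = 41.16.
P₂ = ½(19.57+41.16)×2.7 = 81.99. Total P_a = 18.71+81.99 = 100.7 kN/m.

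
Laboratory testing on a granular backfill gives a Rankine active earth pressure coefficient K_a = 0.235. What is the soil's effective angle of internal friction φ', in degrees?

38.3°

K_a = tan²(45° − φ/2) ⇒ 45° − φ/2 = arctan(√0.235) = 25.86°.
φ = 2(45° − 25.86°) = 38.27°.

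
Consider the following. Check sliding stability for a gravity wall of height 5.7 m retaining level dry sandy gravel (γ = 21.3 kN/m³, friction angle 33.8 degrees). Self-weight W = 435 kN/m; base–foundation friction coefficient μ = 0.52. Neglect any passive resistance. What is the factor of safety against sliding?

K_a = tan²(45° − 33.8°/2) = 0.2851.
P_a = ½K_aγH² = 0.5×0.2851×21.3×5.7² = 98.65 kN/m, acting at H/3 = 1.900 m above the base.
FS_sliding = μW / P_a = 0.52×435 / 98.65 = 2.293.

2.29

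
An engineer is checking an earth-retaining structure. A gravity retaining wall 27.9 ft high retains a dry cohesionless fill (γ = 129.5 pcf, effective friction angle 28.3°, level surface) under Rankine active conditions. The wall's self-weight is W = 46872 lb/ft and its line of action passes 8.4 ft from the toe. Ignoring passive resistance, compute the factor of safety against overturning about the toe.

2.35

K_a = tan²(45° − 28.3°/2) = 0.3568.
P_a = ½K_aγH² = 0.5×0.3568×129.5×27.9² = 17980 lb/ft, acting at H/3 = 9.300 ft above the base.
Overturning moment M_o = P_a × H/3 = 17980 × 9.300 = 167200.
Resisting moment M_r = W × 8.4 = 46872 × 8.4 = 393700.
FS_overturning = M_r/M_o = 393700/167200 = 2.354.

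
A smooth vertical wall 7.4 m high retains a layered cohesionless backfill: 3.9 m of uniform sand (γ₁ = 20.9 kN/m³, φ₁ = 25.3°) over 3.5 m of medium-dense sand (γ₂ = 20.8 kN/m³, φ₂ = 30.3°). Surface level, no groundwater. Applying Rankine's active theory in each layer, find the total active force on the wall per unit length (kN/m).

200 kN/m

K_a1 = tan²(45°−25.3°/2) = 0.4012; K_a2 = tan²(45°−30.3°/2) = 0.3293.
Layer 1: σ at base = K_a1 γ₁ h₁ = 32.70 kPa; P₁ = ½×32.70×3.9 = 63.77.
Layer 2: σ_v at top = γ₁h₁ = 81.51; σ_h top = K_a2×81.51 = 26.84; σ_h base = K_a2×(81.51+20.8×3.5) = 50.82.
P₂ = ½(26.84+50.82)×3.5 = 135.9. Total P_a = 63.77+135.9 = 199.7 kN/m.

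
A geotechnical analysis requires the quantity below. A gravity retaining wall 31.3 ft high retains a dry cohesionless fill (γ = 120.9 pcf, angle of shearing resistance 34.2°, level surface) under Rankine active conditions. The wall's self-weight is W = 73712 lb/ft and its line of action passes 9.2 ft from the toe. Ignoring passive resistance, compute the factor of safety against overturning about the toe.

K_a = tan²(45° − 34.2°/2) = 0.2803.
P_a = ½K_aγH² = 0.5×0.2803×120.9×31.3² = 16600 lb/ft, acting at H/3 = 10.43 ft above the base.
Overturning moment M_o = P_a × H/3 = 16600 × 10.43 = 173200.
Resisting moment M_r = W × 9.2 = 73712 × 9.2 = 678200.
FS_overturning = M_r/M_o = 678200/173200 = 3.915.

3.91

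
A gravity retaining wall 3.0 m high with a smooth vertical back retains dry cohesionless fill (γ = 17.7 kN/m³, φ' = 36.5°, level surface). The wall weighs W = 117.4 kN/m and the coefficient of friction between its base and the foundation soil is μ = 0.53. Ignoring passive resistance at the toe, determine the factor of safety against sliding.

K_a = tan²(45° − 36.5°/2) = 0.2541.
P_a = ½K_aγH² = 0.5×0.2541×17.7×3.0² = 20.24 kN/m, acting at H/3 = 1.000 m above the base.
FS_sliding = μW / P_a = 0.53×117.4 / 20.24 = 3.075.

3.07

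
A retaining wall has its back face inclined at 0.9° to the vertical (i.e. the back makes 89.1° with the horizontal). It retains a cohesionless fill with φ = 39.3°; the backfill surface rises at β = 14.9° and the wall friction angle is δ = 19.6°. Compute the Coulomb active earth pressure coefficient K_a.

K_a = sin²(α+φ) / [sin²α · sin(α−δ) · (1 + √{sin(φ+δ)sin(φ−β) / (sin(α−δ)sin(α+β))})²].
With α = 89.1°, φ = 39.3°, δ = 19.6°, β = 14.9°: K_a = 0.2487.

0.249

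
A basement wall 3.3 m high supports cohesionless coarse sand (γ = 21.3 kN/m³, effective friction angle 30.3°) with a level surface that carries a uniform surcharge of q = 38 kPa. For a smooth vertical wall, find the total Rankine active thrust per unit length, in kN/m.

79.5 kN/m

K_a = tan²(45° − φ/2) = 0.3293.
Soil triangle: ½ K_a γ H² = 0.5×0.3293×21.3×3.3² = 38.19 kN/m.
Surcharge rectangle: K_a q H = 0.3293×38×3.3 = 41.30 kN/m.
Total = 38.19 + 41.30 = 79.49 kN/m.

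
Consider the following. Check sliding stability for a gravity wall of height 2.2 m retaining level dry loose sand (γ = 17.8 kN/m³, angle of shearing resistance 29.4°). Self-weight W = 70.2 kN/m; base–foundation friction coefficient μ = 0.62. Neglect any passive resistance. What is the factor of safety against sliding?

2.96

K_a = tan²(45° − 29.4°/2) = 0.3415.
P_a = ½K_aγH² = 0.5×0.3415×17.8×2.2² = 14.71 kN/m, acting at H/3 = 0.7333 m above the base.
FS_sliding = μW / P_a = 0.62×70.2 / 14.71 = 2.959.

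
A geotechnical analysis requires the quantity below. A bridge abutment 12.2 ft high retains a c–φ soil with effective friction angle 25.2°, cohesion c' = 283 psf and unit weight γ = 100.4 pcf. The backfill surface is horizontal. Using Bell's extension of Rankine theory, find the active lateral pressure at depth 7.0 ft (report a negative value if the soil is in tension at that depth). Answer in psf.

K_a = (1 − sin φ)/(1 + sin φ) = 0.4027.
σ_a = K_a γ z − 2c√K_a = 0.4027×100.4×7.0 − 2×283×0.6346 = -76.15 psf.

-76.1 psf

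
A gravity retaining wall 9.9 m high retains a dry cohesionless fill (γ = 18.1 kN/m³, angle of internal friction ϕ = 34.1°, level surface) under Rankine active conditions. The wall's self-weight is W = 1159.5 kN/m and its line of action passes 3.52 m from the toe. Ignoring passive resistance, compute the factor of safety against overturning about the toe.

K_a = tan²(45° − 34.1°/2) = 0.2815.
P_a = ½K_aγH² = 0.5×0.2815×18.1×9.9² = 249.7 kN/m, acting at H/3 = 3.300 m above the base.
Overturning moment M_o = P_a × H/3 = 249.7 × 3.300 = 824.0.
Resisting moment M_r = W × 3.52 = 1159.5 × 3.52 = 4081.
FS_overturning = M_r/M_o = 4081/824.0 = 4.953.

4.95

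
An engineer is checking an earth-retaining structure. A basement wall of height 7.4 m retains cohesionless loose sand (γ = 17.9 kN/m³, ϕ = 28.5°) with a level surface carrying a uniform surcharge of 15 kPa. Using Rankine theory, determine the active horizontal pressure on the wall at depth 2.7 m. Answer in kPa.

K_a = (1 − sin φ)/(1 + sin φ) = 0.3540.
σ_v = γz + q = 17.9 × 2.7 + 15 = 63.33 kPa.
σ_h = K_a σ_v = 0.3540 × 63.33 = 22.42 kPa.

22.4 kPa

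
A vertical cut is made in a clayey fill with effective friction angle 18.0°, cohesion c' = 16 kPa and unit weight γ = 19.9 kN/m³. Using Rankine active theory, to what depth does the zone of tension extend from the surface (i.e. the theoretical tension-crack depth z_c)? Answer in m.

2.21 m

K_a = tan²(45° − 18.0°/2) = 0.5279; √K_a = 0.7265.
The active pressure is zero where K_a γ z = 2c√K_a, so z_c = 2c/(γ√K_a) = 2×16/(19.9×0.7265) = 2.213 m.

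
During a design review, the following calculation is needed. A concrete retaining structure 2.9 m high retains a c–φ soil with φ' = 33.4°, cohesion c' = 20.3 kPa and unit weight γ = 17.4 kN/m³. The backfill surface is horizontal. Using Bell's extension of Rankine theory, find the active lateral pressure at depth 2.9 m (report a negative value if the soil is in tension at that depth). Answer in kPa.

K_a = (1 − sin φ)/(1 + sin φ) = 0.2899.
σ_a = K_a γ z − 2c√K_a = 0.2899×17.4×2.9 − 2×20.3×0.5384 = -7.231 kPa.

-7.23 kPa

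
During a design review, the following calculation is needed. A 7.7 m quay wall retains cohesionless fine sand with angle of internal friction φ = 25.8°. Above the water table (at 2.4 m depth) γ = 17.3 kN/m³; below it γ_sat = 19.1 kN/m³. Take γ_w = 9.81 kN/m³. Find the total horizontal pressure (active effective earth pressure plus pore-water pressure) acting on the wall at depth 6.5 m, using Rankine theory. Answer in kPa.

K_a = (1 − sin φ)/(1 + sin φ) = 0.3935.
γ' = 19.1 − 9.81 = 9.290 kN/m³.
Effective vertical stress at 6.5 m: σ'_v = 17.3×2.4 + 9.290×4.10 = 79.61 kPa.
σ'_h = K_a σ'_v = 0.3935 × 79.61 = 31.33 kPa; u = γ_w × 4.10 = 40.22 kPa.
Total σ_h = 31.33 + 40.22 = 71.55 kPa.

71.5 kPa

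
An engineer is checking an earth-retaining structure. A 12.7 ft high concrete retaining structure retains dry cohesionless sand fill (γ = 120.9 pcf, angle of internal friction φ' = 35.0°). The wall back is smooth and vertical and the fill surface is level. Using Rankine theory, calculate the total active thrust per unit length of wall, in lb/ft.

K_a = tan²(45° − φ/2) = 0.2710.
P_a = ½ K_a γ H² = 0.5 × 0.2710 × 120.9 × 12.7² = 2642 lb/ft.

2640 lb/ft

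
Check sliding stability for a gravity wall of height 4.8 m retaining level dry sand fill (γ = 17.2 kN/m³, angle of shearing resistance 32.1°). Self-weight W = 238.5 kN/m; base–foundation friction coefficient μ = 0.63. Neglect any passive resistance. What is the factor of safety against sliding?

2.48

K_a = tan²(45° − 32.1°/2) = 0.3060.
P_a = ½K_aγH² = 0.5×0.3060×17.2×4.8² = 60.63 kN/m, acting at H/3 = 1.600 m above the base.
FS_sliding = μW / P_a = 0.63×238.5 / 60.63 = 2.478.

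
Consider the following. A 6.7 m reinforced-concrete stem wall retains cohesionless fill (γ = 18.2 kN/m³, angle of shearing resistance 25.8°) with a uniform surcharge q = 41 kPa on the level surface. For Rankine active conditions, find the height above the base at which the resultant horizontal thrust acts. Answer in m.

2.68 m

K_a = 0.3935.
Triangular part P₁ = ½K_aγH² = 160.7 at H/3 = 2.233 m; rectangular part P₂ = K_a q H = 108.1 at H/2 = 3.350 m.
ȳ = (P₁·2.233 + P₂·3.350)/(P₁+P₂) = 2.682 m.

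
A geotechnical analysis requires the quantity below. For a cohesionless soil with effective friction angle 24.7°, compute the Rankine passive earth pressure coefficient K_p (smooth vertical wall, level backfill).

K_p = (1 + sin φ)/(1 − sin φ) = tan²(45° + 24.7°/2) = 2.436.

2.44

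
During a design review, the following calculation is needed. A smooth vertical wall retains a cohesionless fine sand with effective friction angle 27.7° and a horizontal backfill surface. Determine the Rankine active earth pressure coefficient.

0.365

K_a = tan²(45° − φ/2) = tan²(31.15°) = 0.3653.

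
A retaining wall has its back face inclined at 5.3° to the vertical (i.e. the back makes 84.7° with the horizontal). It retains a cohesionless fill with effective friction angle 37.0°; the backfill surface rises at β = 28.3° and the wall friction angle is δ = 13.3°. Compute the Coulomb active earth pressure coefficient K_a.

K_a = sin²(α+φ) / [sin²α · sin(α−δ) · (1 + √{sin(φ+δ)sin(φ−β) / (sin(α−δ)sin(α+β))})²].
With α = 84.7°, φ = 37.0°, δ = 13.3°, β = 28.3°: K_a = 0.4133.

0.413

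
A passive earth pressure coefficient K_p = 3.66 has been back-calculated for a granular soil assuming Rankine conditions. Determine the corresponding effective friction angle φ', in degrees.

34.8°

K_p = (1+sin φ)/(1−sin φ) ⇒ sin φ = (K_p − 1)/(K_p + 1) = 0.5708.
φ = arcsin(0.5708) = 34.81°.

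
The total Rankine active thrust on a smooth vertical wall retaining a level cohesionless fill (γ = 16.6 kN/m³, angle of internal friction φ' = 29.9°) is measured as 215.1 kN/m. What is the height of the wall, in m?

8.80 m

K_a = 0.3347. P_a = ½ K_a γ H² ⇒ H = √(2P_a/(K_a γ)).
H = √(2×215.1/(0.3347×16.6)) = 8.800 m.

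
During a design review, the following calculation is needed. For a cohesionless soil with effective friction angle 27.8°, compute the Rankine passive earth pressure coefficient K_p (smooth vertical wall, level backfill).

K_p = (1 + sin φ)/(1 − sin φ) = tan²(45° + 27.8°/2) = 2.748.

2.75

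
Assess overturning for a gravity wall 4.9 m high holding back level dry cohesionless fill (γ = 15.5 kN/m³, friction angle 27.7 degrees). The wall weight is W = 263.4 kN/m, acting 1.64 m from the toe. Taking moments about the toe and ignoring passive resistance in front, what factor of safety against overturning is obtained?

3.89

K_a = tan²(45° − 27.7°/2) = 0.3653.
P_a = ½K_aγH² = 0.5×0.3653×15.5×4.9² = 67.98 kN/m, acting at H/3 = 1.633 m above the base.
Overturning moment M_o = P_a × H/3 = 67.98 × 1.633 = 111.0.
Resisting moment M_r = W × 1.64 = 263.4 × 1.64 = 432.0.
FS_overturning = M_r/M_o = 432.0/111.0 = 3.890.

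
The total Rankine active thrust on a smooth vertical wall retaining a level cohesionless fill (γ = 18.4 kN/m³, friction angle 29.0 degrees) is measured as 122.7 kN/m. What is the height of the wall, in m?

6.20 m

K_a = 0.3470. P_a = ½ K_a γ H² ⇒ H = √(2P_a/(K_a γ)).
H = √(2×122.7/(0.3470×18.4)) = 6.200 m.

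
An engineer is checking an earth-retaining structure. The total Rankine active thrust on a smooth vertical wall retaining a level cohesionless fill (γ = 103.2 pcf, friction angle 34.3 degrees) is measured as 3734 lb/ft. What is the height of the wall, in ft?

K_a = 0.2792. P_a = ½ K_a γ H² ⇒ H = √(2P_a/(K_a γ)).
H = √(2×3734/(0.2792×103.2)) = 16.10 ft.

16.1 ft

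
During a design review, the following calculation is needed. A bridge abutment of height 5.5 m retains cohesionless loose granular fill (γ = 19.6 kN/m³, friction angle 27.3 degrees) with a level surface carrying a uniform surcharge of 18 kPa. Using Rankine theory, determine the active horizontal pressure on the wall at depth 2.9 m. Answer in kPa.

K_a = (1 − sin φ)/(1 + sin φ) = 0.3711.
σ_v = γz + q = 19.6 × 2.9 + 18 = 74.84 kPa.
σ_h = K_a σ_v = 0.3711 × 74.84 = 27.78 kPa.

27.8 kPa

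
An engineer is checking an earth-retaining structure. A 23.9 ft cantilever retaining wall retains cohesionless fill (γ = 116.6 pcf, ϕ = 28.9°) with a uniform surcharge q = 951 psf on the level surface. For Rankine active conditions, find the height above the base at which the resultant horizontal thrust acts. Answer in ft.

K_a = 0.3484.
Triangular part P₁ = ½K_aγH² = 11600 at H/3 = 7.967 ft; rectangular part P₂ = K_a q H = 7918 at H/2 = 11.95 ft.
ȳ = (P₁·7.967 + P₂·11.95)/(P₁+P₂) = 9.583 ft.

9.58 ft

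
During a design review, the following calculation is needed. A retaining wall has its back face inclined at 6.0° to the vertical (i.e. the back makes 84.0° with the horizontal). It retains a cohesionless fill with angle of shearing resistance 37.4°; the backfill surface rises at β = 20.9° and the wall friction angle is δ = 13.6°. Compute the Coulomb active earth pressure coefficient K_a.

K_a = sin²(α+φ) / [sin²α · sin(α−δ) · (1 + √{sin(φ+δ)sin(φ−β) / (sin(α−δ)sin(α+β))})²].
With α = 84.0°, φ = 37.4°, δ = 13.6°, β = 20.9°: K_a = 0.3511.

0.351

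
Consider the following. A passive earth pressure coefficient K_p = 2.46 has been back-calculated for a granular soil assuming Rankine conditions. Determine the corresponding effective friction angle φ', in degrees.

K_p = (1+sin φ)/(1−sin φ) ⇒ sin φ = (K_p − 1)/(K_p + 1) = 0.4220.
φ = arcsin(0.4220) = 24.96°.

25.0°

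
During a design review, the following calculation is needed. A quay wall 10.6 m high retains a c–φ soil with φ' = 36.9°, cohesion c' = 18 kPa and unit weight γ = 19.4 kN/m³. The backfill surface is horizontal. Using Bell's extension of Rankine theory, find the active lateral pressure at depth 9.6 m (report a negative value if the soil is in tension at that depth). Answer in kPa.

28.5 kPa

K_a = (1 − sin φ)/(1 + sin φ) = 0.2497.
σ_a = K_a γ z − 2c√K_a = 0.2497×19.4×9.6 − 2×18×0.4997 = 28.51 kPa.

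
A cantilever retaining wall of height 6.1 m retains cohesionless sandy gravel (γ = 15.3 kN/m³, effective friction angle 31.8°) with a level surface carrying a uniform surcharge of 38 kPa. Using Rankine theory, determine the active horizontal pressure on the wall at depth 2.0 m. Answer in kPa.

21.3 kPa

K_a = (1 − sin φ)/(1 + sin φ) = 0.3098.
σ_v = γz + q = 15.3 × 2.0 + 38 = 68.60 kPa.
σ_h = K_a σ_v = 0.3098 × 68.60 = 21.25 kPa.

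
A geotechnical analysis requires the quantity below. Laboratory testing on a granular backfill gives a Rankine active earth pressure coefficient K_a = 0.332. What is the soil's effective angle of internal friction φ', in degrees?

K_a = tan²(45° − φ/2) ⇒ 45° − φ/2 = arctan(√0.332) = 29.95°.
φ = 2(45° − 29.95°) = 30.10°.

30.1°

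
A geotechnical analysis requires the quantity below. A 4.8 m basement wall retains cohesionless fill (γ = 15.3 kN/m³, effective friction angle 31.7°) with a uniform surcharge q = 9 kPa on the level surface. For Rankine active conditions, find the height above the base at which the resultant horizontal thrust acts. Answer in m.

K_a = 0.3111.
Triangular part P₁ = ½K_aγH² = 54.83 at H/3 = 1.600 m; rectangular part P₂ = K_a q H = 13.44 at H/2 = 2.400 m.
ȳ = (P₁·1.600 + P₂·2.400)/(P₁+P₂) = 1.757 m.

1.76 m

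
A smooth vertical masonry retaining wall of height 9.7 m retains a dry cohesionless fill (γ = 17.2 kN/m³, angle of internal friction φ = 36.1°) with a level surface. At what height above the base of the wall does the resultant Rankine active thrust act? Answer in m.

K_a = 0.2585.
The pressure distribution is triangular, so the resultant acts at H/3 above the base = 9.7/3 = 3.233 m.

3.23 m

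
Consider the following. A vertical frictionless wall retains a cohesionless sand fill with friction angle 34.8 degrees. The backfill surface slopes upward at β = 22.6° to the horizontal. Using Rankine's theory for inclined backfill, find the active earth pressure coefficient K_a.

K_a = cos β · (cos β − √(cos²β − cos²φ)) / (cos β + √(cos²β − cos²φ)).
cos β = 0.9232, cos φ = 0.8211, √(cos²β − cos²φ) = 0.4219.
K_a = 0.9232 × (0.9232 − 0.4219)/(0.9232 + 0.4219) = 0.3440.

0.344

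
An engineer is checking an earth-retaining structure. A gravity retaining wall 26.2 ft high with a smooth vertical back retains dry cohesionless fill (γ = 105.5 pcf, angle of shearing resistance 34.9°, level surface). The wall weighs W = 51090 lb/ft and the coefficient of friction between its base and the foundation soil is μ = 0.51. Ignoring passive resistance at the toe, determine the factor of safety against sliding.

K_a = tan²(45° − 34.9°/2) = 0.2721.
P_a = ½K_aγH² = 0.5×0.2721×105.5×26.2² = 9854 lb/ft, acting at H/3 = 8.733 ft above the base.
FS_sliding = μW / P_a = 0.51×51090 / 9854 = 2.644.

2.64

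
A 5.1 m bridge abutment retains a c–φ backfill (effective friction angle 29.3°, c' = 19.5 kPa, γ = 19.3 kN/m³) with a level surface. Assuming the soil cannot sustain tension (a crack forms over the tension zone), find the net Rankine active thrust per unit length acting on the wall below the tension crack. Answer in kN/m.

8.99 kN/m

K_a = 0.3428; √K_a = 0.5855.
Tension-crack depth z_c = 2c/(γ√K_a) = 2×19.5/(19.3×0.5855) = 3.451 m.
σ_a at base = K_a γ H − 2c√K_a = 0.3428×19.3×5.1 − 2×19.5×0.5855 = 10.91 kPa.
P_a = ½ × 10.91 × (H − z_c) = 0.5×10.91×1.649 = 8.995 kN/m.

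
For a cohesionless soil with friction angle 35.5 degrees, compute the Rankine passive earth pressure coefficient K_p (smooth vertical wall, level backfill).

3.77

K_p = (1 + sin φ)/(1 − sin φ) = tan²(45° + 35.5°/2) = 3.770.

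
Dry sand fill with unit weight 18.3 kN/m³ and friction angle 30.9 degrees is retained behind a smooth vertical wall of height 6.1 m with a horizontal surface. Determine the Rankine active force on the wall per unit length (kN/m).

K_a = tan²(45° − φ/2) = 0.3214.
P_a = ½ K_a γ H² = 0.5 × 0.3214 × 18.3 × 6.1² = 109.4 kN/m.

109 kN/m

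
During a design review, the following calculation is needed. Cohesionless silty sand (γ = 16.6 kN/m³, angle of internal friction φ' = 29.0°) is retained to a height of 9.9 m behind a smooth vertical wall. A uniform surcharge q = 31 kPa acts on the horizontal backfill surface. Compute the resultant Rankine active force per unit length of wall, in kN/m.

389 kN/m

K_a = tan²(45° − φ/2) = 0.3470.
Soil triangle: ½ K_a γ H² = 0.5×0.3470×16.6×9.9² = 282.3 kN/m.
Surcharge rectangle: K_a q H = 0.3470×31×9.9 = 106.5 kN/m.
Total = 282.3 + 106.5 = 388.7 kN/m.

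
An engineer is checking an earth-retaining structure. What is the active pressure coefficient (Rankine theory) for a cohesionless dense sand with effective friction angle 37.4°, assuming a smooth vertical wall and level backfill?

0.244

K_a = tan²(45° − φ/2) = tan²(26.30°) = 0.2443.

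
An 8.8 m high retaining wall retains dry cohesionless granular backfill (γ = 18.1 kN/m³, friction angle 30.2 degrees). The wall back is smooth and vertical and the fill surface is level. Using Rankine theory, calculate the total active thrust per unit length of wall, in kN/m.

K_a = tan²(45° − φ/2) = 0.3307.
P_a = ½ K_a γ H² = 0.5 × 0.3307 × 18.1 × 8.8² = 231.7 kN/m.

232 kN/m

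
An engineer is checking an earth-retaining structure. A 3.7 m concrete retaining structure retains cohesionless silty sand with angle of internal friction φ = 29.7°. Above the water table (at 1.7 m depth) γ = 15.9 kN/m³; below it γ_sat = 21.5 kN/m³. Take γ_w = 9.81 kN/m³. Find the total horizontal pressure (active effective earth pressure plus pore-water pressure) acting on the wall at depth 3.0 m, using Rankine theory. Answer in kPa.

K_a = (1 − sin φ)/(1 + sin φ) = 0.3374.
γ' = 21.5 − 9.81 = 11.69 kN/m³.
Effective vertical stress at 3.0 m: σ'_v = 15.9×1.7 + 11.69×1.30 = 42.23 kPa.
σ'_h = K_a σ'_v = 0.3374 × 42.23 = 14.25 kPa; u = γ_w × 1.30 = 12.75 kPa.
Total σ_h = 14.25 + 12.75 = 27.00 kPa.

27.0 kPa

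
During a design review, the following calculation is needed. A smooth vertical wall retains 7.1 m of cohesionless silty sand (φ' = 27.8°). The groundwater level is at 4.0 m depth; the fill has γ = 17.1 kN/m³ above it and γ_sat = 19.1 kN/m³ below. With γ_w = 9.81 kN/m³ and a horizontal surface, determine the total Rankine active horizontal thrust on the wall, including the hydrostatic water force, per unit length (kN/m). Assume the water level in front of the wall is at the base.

K_a = tan²(45° − φ/2) = 0.3639.
γ' = 19.1 − 9.81 = 9.290 kN/m³. Depth below WT = 3.1 m.
σ'_h at WT = K_a γ d_w = 24.89 kPa; at base = 24.89 + K_a γ' × 3.1 = 35.37 kPa.
P₁ (0–4.0 m) = ½×24.89×4.0 = 49.78. P₂ (4.0–7.1 m) = ½(24.89+35.37)×3.1 = 93.40.
P_w = ½ γ_w h₂² = 0.5×9.81×3.1² = 47.14. Total = 49.78+93.40+47.14 = 190.3 kN/m.

190 kN/m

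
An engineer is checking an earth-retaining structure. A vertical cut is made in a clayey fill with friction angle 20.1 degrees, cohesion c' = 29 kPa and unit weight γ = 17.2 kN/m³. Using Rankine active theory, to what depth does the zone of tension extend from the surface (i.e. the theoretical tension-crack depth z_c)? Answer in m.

K_a = tan²(45° − 20.1°/2) = 0.4885; √K_a = 0.6989.
The active pressure is zero where K_a γ z = 2c√K_a, so z_c = 2c/(γ√K_a) = 2×29/(17.2×0.6989) = 4.825 m.

4.82 m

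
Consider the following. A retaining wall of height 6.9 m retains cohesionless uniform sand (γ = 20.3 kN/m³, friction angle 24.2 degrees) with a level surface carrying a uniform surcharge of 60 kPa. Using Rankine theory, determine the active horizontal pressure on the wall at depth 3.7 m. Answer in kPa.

56.5 kPa

K_a = (1 − sin φ)/(1 + sin φ) = 0.4185.
σ_v = γz + q = 20.3 × 3.7 + 60 = 135.1 kPa.
σ_h = K_a σ_v = 0.4185 × 135.1 = 56.55 kPa.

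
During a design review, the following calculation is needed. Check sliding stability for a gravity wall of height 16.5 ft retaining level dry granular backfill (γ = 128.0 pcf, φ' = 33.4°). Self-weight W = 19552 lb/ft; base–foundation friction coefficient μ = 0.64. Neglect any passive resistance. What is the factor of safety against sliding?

2.48

K_a = tan²(45° − 33.4°/2) = 0.2899.
P_a = ½K_aγH² = 0.5×0.2899×128.0×16.5² = 5052 lb/ft, acting at H/3 = 5.500 ft above the base.
FS_sliding = μW / P_a = 0.64×19552 / 5052 = 2.477.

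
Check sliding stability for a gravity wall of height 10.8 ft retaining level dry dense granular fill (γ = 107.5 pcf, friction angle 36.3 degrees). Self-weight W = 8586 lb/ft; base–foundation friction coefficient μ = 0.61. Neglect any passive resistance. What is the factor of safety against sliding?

3.26

K_a = tan²(45° − 36.3°/2) = 0.2563.
P_a = ½K_aγH² = 0.5×0.2563×107.5×10.8² = 1607 lb/ft, acting at H/3 = 3.600 ft above the base.
FS_sliding = μW / P_a = 0.61×8586 / 1607 = 3.260.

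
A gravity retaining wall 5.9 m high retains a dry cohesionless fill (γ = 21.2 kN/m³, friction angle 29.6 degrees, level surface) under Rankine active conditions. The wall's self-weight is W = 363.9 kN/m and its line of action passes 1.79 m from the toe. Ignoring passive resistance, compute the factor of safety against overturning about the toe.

2.65

K_a = tan²(45° − 29.6°/2) = 0.3387.
P_a = ½K_aγH² = 0.5×0.3387×21.2×5.9² = 125.0 kN/m, acting at H/3 = 1.967 m above the base.
Overturning moment M_o = P_a × H/3 = 125.0 × 1.967 = 245.8.
Resisting moment M_r = W × 1.79 = 363.9 × 1.79 = 651.4.
FS_overturning = M_r/M_o = 651.4/245.8 = 2.650.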